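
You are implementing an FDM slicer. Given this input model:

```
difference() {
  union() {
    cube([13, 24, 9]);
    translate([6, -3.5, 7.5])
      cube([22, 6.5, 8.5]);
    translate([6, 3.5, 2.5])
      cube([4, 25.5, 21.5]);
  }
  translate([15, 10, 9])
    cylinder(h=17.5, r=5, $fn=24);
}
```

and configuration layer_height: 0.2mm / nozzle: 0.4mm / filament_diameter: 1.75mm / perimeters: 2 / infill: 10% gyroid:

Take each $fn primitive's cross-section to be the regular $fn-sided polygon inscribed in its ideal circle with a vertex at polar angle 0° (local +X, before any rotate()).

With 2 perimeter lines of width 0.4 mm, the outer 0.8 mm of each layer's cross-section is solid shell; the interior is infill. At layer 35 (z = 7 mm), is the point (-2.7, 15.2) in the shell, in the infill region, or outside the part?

outside

At z = 7 mm: the cube is present — its section is the full 13×24 rectangle; the cube at (6, -3.5) does not reach this height (z outside [7.5, 16]); the cube at (6, 3.5) is present — its section is the full 4×25.5 rectangle; Combining (union): the regions partially overlap (shared area 82.00 mm²), so overlapping operands fuse into one piece — 1 connected region; the cylinder at (15, 10) does not reach this height (z outside [9, 26.5]); After the difference (first − rest): none of the subtracted shapes is present at this height, so that combined region is unchanged — 1 connected region. Overall, the cross-section is a single solid region. The nearest boundary edge runs (0.00, 0.00)→(0.00, 24.00); distance from the point to it = 2.70 mm. The point is not inside any of the regions above, so it lies outside the cross-section (2.70 mm from the nearest boundary).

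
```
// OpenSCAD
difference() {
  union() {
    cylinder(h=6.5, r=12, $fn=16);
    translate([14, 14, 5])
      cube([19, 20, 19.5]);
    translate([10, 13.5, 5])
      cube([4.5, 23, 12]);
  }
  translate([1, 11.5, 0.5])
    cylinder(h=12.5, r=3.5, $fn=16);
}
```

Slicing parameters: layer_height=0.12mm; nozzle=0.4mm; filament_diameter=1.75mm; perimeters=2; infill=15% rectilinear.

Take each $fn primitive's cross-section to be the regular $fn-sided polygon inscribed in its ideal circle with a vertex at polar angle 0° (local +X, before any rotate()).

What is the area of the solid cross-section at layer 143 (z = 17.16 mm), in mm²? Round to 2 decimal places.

380.00 mm²

At z = 17.16 mm: the cylinder does not reach this height (z outside [0, 6.5]); the cube at (14, 14) (footprint 19×20) is included at this height (area 380.00 mm²); the cube at (10, 13.5) does not reach this height (z outside [5, 17]); Combining (union): only the 19×20 cube at (14, 14) is present, so the union is just that shape — area = 380.00 mm²; the cylinder at (1, 11.5) does not reach this height (z outside [0.5, 13]); Subtracting the remaining from the first: none of the subtracted shapes is present at this height, so that combined region is unchanged — area = 380.00 mm². Overall, the cross-section is a single solid region. Net area = 380.00 mm².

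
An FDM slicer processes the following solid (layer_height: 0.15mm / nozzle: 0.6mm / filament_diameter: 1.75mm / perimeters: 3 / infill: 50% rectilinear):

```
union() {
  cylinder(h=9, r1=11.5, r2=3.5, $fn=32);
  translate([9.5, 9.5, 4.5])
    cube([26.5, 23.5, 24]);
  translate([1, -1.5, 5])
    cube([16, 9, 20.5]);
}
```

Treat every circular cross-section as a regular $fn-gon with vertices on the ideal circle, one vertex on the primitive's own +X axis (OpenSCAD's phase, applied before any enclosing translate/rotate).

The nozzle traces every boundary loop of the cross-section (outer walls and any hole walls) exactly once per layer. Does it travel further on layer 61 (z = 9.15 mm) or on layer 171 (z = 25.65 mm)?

Layer 61 (z = 9.15): the cone does not reach this height (z outside [0, 9]); the cube at (9.5, 9.5) is present — its section is the full 26.5×23.5 rectangle (perimeter 100.00 mm); the 16×9 cube at (1, -1.5) contributes its full rectangle (perimeter 50.00 mm); Combining (union): the 2 present regions are separate (no shared area or edge), so areas and boundary lengths simply add and each stays a separate island — boundary = 150.00 mm. So its perimeter = 150.00 mm. Layer 171 (z = 25.65): the cone is not intersected at this z (z outside [0, 9]); the 26.5×23.5 cube at (9.5, 9.5) contributes its full rectangle (perimeter 100.00 mm); the cube at (1, -1.5) does not reach this height (z outside [5, 25.5]); Taking the union: only the 26.5×23.5 cube at (9.5, 9.5) is present, so the union is just that shape — boundary = 100.00 mm. So its perimeter = 100.00 mm. Layer 61 is larger (150.00 vs 100.00 mm).

layer 61 (z = 9.15 mm)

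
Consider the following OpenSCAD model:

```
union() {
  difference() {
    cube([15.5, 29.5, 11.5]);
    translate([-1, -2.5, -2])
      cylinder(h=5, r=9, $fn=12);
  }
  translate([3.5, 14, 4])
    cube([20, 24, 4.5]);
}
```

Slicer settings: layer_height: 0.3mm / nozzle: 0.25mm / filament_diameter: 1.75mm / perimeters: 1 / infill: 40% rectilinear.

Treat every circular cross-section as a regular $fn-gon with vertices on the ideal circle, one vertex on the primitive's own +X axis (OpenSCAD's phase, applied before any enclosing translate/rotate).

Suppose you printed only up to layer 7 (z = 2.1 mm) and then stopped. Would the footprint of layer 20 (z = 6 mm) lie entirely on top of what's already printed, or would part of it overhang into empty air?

part overhangs

Compare the two slices. At z = 2.1: the cube (footprint 15.5×29.5) is included at this height (area 457.25 mm²); the r=9 cylinder at (-1, -2.5) gives a regular 12-gon of circumradius 9 (constant along its height) (area = (12/2)·9.000²·sin(360°/12) = 243.00 mm²); Subtracting the remaining from the first: starting from the 15.5×29.5 cube (457.25 mm²), the r=9 cylinder at (-1, -2.5) partially overlaps it — only the 32.72 mm² overlap (of its 243.00 mm²) is removed, clipping the outline — area = 424.53 mm²; the cube at (3.5, 14) is absent (z outside [4, 8.5]); Combining (union): only the result so far is present, so the union is just that shape — area = 424.53 mm². At z = 6: the cube (footprint 15.5×29.5) is included at this height (area 457.25 mm²); the cylinder at (-1, -2.5) is not intersected at this z (z outside [-2, 3]); After the difference (first − rest): none of the subtracted shapes is present at this height, so the 15.5×29.5 cube is unchanged — area = 457.25 mm²; the cube at (3.5, 14) is present — its section is the full 20×24 rectangle (area 480.00 mm²); Combining (union): the regions partially overlap — summed areas 937.25 mm² minus the doubly-counted overlap 186.00 mm² gives 751.25 mm² — area = 751.25 mm². Checking containment: at z = 6 the cross-section extends beyond the z = 2.1 cross-section by about 326.72 mm².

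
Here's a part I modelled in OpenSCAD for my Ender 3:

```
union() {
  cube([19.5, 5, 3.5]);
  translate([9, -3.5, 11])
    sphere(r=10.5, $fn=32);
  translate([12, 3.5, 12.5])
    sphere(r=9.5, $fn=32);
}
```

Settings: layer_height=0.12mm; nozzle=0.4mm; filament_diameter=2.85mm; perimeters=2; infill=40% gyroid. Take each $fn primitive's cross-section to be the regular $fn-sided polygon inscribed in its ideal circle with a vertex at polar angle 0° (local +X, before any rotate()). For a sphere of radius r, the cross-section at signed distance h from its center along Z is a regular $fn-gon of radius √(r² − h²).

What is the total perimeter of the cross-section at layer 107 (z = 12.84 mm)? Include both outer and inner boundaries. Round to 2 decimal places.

77.97 mm

At z = 12.84 mm: the cube is absent (z outside [0, 3.5]); the r=10.5 sphere at (9, -3.5) contributes a regular 32-gon of circumradius √(10.5²−1.84²) = 10.338 (perimeter = 2·32·10.338·sin(180°/32) = 64.85 mm); the r=9.5 sphere at (12, 3.5) slices to a regular 32-gon of circumradius 9.494 (√(r²−h²) with h=0.34 from center) (perimeter = 2·32·9.494·sin(180°/32) = 59.56 mm); Merging all regions: the regions partially overlap (shared area 159.74 mm²), so the edge portions inside another operand are dropped and the merged outline is re-measured after clipping — boundary = 77.97 mm. Overall, the cross-section is a single solid region. Total boundary length (outer) = 77.97 mm.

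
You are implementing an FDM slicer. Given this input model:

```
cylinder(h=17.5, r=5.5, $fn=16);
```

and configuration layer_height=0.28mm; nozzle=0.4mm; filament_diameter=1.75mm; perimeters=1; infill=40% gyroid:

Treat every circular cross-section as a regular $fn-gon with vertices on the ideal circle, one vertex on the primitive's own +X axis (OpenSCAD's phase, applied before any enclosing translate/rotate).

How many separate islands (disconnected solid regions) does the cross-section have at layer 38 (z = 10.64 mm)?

1

At z = 10.64 mm: the cylinder: section is a regular 16-gon, circumradius r=5.5. Overall, the cross-section is a single solid region. Island count = 1.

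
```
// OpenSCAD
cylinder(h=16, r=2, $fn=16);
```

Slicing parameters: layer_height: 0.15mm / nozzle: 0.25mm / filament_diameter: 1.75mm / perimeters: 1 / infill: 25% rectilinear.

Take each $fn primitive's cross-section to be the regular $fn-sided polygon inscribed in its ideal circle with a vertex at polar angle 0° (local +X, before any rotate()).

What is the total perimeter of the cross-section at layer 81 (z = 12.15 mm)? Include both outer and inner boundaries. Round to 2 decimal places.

12.49 mm

At z = 12.15 mm: the r=2 cylinder contributes a regular 16-gon of circumradius 2 (perimeter = 2·16·2.000·sin(180°/16) = 12.49 mm). Overall, the cross-section is a single solid region. Total boundary length (outer) = 12.49 mm.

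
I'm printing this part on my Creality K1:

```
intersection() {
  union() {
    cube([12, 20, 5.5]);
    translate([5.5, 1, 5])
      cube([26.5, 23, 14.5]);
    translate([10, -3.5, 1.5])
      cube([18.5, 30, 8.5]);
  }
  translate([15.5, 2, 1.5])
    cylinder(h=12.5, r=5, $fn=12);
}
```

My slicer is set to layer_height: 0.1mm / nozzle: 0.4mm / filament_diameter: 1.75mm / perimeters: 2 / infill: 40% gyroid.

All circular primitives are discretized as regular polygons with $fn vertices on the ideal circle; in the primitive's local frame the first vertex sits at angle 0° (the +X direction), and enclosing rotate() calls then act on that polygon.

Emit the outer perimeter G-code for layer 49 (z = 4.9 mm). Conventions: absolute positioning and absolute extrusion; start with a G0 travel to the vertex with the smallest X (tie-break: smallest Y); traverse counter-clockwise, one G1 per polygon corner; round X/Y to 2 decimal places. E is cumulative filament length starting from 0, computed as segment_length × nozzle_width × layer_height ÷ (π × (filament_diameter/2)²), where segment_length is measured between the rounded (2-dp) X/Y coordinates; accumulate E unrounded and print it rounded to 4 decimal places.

At z = 4.9 mm: the cube (footprint 12×20) is included at this height; the cube at (5.5, 1) is absent (z outside [5, 19.5]); the cube at (10, -3.5) (footprint 18.5×30) is included at this height; Merging all regions: the regions partially overlap (shared area 40.00 mm²), so overlapping operands fuse into one piece — 1 connected region; the r=5 cylinder at (15.5, 2) contributes a regular 12-gon of circumradius 5; Taking the intersection: the r=5 cylinder at (15.5, 2) lies inside the result so far, so the common part is the r=5 cylinder at (15.5, 2) itself — 1 connected region. The outline is a single polygon with 12 vertices. Extrusion per mm of travel: 0.4 × 0.1 / (π × 0.875²) = 0.016630. Accumulating E over each segment gives final E = 0.5165.

G0 X10.50 Y2.00 Z4.90
G1 X11.17 Y-0.50 E0.0430
G1 X13.00 Y-2.33 E0.0861
G1 X15.50 Y-3.00 E0.1291
G1 X18.00 Y-2.33 E0.1722
G1 X19.83 Y-0.50 E0.2152
G1 X20.50 Y2.00 E0.2582
G1 X19.83 Y4.50 E0.3013
G1 X18.00 Y6.33 E0.3443
G1 X15.50 Y7.00 E0.3874
G1 X13.00 Y6.33 E0.4304
G1 X11.17 Y4.50 E0.4735
G1 X10.50 Y2.00 E0.5165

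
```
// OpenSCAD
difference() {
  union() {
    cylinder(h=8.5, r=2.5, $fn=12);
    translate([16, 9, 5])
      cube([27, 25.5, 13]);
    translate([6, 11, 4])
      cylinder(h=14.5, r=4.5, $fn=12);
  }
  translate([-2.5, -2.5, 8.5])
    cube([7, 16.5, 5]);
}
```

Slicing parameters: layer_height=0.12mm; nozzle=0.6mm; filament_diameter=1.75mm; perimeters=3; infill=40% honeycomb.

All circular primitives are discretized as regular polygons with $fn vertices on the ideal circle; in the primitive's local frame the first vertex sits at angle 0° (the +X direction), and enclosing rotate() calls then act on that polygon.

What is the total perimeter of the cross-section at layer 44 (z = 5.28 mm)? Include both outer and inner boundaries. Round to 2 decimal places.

At z = 5.28 mm: the cylinder: section is a regular 12-gon, circumradius r=2.5 (perimeter = 2·12·2.500·sin(180°/12) = 15.53 mm); the 27×25.5 cube at (16, 9) contributes its full rectangle (perimeter 105.00 mm); the r=4.5 cylinder at (6, 11) gives a regular 12-gon of circumradius 4.5 (constant along its height) (perimeter = 2·12·4.500·sin(180°/12) = 27.95 mm); Taking the union: the 3 present regions are separate (no shared area or edge), so areas and boundary lengths simply add and each stays a separate island — boundary = 148.48 mm; the cube at (-2.5, -2.5) does not reach this height (z outside [8.5, 13.5]); After the difference (first − rest): none of the subtracted shapes is present at this height, so that combined region is unchanged — boundary = 148.48 mm. Overall, the cross-section has 3 separate islands. Total boundary length (outer) = 148.48 mm.

148.48 mm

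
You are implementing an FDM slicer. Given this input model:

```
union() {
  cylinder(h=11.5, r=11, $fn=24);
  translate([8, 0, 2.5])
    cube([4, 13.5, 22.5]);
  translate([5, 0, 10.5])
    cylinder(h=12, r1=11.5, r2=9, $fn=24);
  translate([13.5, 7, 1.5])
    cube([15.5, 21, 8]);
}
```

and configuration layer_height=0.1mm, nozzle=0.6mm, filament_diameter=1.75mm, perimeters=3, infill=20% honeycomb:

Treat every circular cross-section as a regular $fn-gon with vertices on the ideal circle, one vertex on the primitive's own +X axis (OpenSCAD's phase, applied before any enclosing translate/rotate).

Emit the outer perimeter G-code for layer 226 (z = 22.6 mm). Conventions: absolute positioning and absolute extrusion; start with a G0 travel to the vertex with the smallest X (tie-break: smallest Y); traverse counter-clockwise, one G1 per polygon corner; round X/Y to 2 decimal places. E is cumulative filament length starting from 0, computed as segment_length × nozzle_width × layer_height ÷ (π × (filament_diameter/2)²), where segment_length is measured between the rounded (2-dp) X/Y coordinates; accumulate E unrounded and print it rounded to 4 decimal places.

G0 X8.00 Y0.00 Z22.60
G1 X12.00 Y0.00 E0.0998
G1 X12.00 Y13.50 E0.4365
G1 X8.00 Y13.50 E0.5363
G1 X8.00 Y0.00 E0.8731

At z = 22.6 mm: the cylinder is not intersected at this z (z outside [0, 11.5]); the cube at (8, 0) is present — its section is the full 4×13.5 rectangle; the cone at (5, 0) does not reach this height (z outside [10.5, 22.5]); the cube at (13.5, 7) is absent (z outside [1.5, 9.5]); Merging all regions: only the 4×13.5 cube at (8, 0) is present, so the union is just that shape — 1 connected region. The outline is a single polygon with 4 vertices. Extrusion per mm of travel: 0.6 × 0.1 / (π × 0.875²) = 0.024945. Accumulating E over each segment gives final E = 0.8731.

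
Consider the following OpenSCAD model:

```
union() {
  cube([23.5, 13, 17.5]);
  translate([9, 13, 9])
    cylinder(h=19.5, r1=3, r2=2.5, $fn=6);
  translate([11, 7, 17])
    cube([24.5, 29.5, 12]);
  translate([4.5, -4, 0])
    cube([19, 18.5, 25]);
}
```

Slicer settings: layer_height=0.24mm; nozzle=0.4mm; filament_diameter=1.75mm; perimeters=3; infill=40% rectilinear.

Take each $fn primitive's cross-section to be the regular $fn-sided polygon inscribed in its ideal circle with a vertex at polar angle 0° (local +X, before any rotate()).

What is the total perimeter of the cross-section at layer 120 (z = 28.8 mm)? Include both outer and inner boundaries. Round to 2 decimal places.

At z = 28.8 mm: the cube is absent (z outside [0, 17.5]); the cone at (9, 13) is absent (z outside [9, 28.5]); the cube at (11, 7) (footprint 24.5×29.5) is included at this height (perimeter 108.00 mm); the cube at (4.5, -4) does not reach this height (z outside [0, 25]); Taking the union: only the 24.5×29.5 cube at (11, 7) is present, so the union is just that shape — boundary = 108.00 mm. Overall, the cross-section is a single solid region. Total boundary length (outer) = 108.00 mm.

108.00 mm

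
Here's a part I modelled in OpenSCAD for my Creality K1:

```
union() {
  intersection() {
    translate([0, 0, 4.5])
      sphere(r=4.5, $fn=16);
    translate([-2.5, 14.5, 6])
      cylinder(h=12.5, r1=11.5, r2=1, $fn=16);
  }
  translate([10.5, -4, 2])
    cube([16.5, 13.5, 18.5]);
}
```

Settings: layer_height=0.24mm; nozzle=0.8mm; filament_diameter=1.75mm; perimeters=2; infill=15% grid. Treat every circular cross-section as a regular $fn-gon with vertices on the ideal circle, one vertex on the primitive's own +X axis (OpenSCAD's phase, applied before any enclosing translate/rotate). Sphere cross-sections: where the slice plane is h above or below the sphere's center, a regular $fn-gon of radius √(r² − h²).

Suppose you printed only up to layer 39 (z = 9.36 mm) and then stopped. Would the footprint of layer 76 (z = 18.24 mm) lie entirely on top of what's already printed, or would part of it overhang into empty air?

entirely on top

Compare the two slices. At z = 9.36: the sphere is absent (|z−center|=4.860 > r=4.5); the cone at (-2.5, 14.5) (r1=11.5→r2=1) has section circumradius 8.678 here — a regular 16-gon (area = (16/2)·8.678²·sin(360°/16) = 230.53 mm²); Taking the intersection: at least one operand is absent at this height, so nothing remains; the 16.5×13.5 cube at (10.5, -4) contributes its full rectangle (area 222.75 mm²); Taking the union: only the 16.5×13.5 cube at (10.5, -4) is present, so the union is just that shape — area = 222.75 mm². At z = 18.24: the sphere does not reach this height (|z−center|=13.740 > r=4.5); the cone at (-2.5, 14.5) contributes a regular 16-gon of circumradius 1.218 (interpolated between r1=11.5 and r2=1 at t=0.979) (area = (16/2)·1.218²·sin(360°/16) = 4.54 mm²); Taking the intersection: at least one operand is absent at this height, so nothing remains; the cube at (10.5, -4) is present — its section is the full 16.5×13.5 rectangle (area 222.75 mm²); Merging all regions: only the 16.5×13.5 cube at (10.5, -4) is present, so the union is just that shape — area = 222.75 mm². Checking containment: the cross-section at z = 18.24 is a subset of the cross-section at z = 9.36.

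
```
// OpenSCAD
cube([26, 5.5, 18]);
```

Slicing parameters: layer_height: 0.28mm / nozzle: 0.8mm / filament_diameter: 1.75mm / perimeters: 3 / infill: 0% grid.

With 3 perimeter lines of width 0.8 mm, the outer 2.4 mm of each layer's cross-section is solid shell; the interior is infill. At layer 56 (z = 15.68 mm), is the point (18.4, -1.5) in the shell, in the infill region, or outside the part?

At z = 15.68 mm: the cube (footprint 26×5.5) is included at this height. Overall, the cross-section is a single solid region. The nearest boundary edge runs (0.00, 0.00)→(26.00, 0.00); distance from the point to it = 1.50 mm. The point is not inside any of the regions above, so it lies outside the cross-section (1.50 mm from the nearest boundary).

outside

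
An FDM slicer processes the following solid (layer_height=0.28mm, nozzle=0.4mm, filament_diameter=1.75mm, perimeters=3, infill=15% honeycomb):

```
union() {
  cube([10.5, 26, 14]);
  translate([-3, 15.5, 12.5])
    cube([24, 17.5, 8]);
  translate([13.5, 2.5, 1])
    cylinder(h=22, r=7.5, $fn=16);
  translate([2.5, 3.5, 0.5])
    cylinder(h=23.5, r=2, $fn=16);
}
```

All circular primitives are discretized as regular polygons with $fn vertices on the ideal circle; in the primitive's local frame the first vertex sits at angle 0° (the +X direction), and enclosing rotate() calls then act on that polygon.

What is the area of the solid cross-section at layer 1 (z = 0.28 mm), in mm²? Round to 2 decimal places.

At z = 0.28 mm: the cube (footprint 10.5×26) is included at this height (area 273.00 mm²); the cube at (-3, 15.5) is not intersected at this z (z outside [12.5, 20.5]); the cylinder at (13.5, 2.5) does not reach this height (z outside [1, 23]); the cylinder at (2.5, 3.5) is not intersected at this z (z outside [0.5, 24]); Combining (union): only the 10.5×26 cube is present, so the union is just that shape — area = 273.00 mm². Overall, the cross-section is a single solid region. Net area = 273.00 mm².

273.00 mm²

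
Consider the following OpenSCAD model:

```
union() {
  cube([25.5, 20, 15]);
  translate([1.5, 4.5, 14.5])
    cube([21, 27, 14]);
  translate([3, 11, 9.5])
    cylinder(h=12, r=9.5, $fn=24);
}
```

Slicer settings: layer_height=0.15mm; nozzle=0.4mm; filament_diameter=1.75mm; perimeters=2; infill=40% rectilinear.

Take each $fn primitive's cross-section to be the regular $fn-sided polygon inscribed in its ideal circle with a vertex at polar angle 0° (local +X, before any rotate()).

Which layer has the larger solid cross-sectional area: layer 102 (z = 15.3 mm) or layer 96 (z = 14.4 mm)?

Layer 102 (z = 15.3): the cube is absent (z outside [0, 15]); the 21×27 cube at (1.5, 4.5) contributes its full rectangle (area 567.00 mm²); the r=9.5 cylinder at (3, 11) gives a regular 24-gon of circumradius 9.5 (constant along its height) (area = (24/2)·9.500²·sin(360°/24) = 280.30 mm²); Taking the union: the regions partially overlap — summed areas 847.30 mm² minus the doubly-counted overlap 150.05 mm² gives 697.25 mm² — area = 697.25 mm². So its area = 697.25 mm². Layer 96 (z = 14.4): the 25.5×20 cube contributes its full rectangle (area 510.00 mm²); the cube at (1.5, 4.5) is absent (z outside [14.5, 28.5]); the r=9.5 cylinder at (3, 11) contributes a regular 24-gon of circumradius 9.5 (area = (24/2)·9.500²·sin(360°/24) = 280.30 mm²); Merging all regions: the regions partially overlap — summed areas 790.30 mm² minus the doubly-counted overlap 194.14 mm² gives 596.16 mm² — area = 596.16 mm². So its area = 596.16 mm². Layer 102 is larger (697.25 vs 596.16 mm²).

layer 102 (z = 15.3 mm)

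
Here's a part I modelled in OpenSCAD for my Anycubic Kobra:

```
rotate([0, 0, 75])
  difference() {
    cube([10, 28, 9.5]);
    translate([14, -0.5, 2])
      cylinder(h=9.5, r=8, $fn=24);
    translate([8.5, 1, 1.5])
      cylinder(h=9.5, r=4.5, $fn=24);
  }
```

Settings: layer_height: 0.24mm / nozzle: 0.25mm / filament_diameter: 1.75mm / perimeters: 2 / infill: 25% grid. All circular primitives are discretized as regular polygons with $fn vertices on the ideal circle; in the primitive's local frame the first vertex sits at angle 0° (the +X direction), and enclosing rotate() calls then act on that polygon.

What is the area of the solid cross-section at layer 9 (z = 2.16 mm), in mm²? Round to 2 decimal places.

251.04 mm²

At z = 2.16 mm: the cube (footprint 10×28) is included at this height (area 280.00 mm²); the cylinder at (14, -0.5): section is a regular 24-gon, circumradius r=8 (area = (24/2)·8.000²·sin(360°/24) = 198.77 mm²); the cylinder at (8.5, 1): section is a regular 24-gon, circumradius r=4.5 (area = (24/2)·4.500²·sin(360°/24) = 62.89 mm²); Taking the first minus the rest: starting from the 10×28 cube (280.00 mm²), the r=8 cylinder at (14, -0.5) partially overlaps it — only the 17.29 mm² overlap (of its 198.77 mm²) is removed, clipping the outline; the r=4.5 cylinder at (8.5, 1) partially overlaps it — only the 11.68 mm² overlap (of its 62.89 mm²) is removed, clipping the outline — area = 251.04 mm²; (whole slice rotated 75° about Z — lengths, areas and connectivity unchanged). Overall, the cross-section is a single solid region. Net area = 251.04 mm².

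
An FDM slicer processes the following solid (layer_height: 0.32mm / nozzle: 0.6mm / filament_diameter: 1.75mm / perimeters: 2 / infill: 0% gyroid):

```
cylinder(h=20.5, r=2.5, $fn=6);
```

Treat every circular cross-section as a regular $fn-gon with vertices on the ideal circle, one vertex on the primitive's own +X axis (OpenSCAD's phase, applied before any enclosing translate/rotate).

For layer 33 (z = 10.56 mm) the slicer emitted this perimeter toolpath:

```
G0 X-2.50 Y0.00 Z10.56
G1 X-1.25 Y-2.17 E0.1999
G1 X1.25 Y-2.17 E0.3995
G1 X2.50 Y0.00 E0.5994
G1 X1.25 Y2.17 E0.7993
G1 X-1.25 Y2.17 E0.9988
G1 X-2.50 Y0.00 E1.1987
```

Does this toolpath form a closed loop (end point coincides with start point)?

Start point (G0): (-2.50, 0.00). End point (last G1): the path returns to the start — closed.

yes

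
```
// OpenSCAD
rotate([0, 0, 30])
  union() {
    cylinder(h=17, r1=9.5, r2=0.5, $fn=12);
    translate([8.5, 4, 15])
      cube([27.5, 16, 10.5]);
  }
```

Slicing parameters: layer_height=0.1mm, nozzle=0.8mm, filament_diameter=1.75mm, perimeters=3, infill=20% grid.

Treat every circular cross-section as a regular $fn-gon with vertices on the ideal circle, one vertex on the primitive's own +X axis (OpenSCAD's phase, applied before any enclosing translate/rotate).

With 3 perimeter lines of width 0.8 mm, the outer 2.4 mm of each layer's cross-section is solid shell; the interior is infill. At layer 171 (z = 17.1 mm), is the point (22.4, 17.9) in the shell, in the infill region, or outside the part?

At z = 17.1 mm: the cone is absent (z outside [0, 17]); the cube at (8.5, 4) is present — its section is the full 27.5×16 rectangle; Merging all regions: only the 27.5×16 cube at (8.5, 4) is present, so the union is just that shape — 1 connected region; (whole slice rotated 30° about Z — lengths, areas and connectivity unchanged). Overall, the cross-section is a single solid region. Undo the 30° rotation: the query point maps to (28.349, 4.302) in the un-rotated model frame. The nearest boundary edge runs (8.50, 4.00)→(36.00, 4.00); distance from the point to it = 0.30 mm. The point is inside the cross-section, 0.30 mm from the nearest boundary — within the 2.4 mm shell band (3 × 0.8).

shell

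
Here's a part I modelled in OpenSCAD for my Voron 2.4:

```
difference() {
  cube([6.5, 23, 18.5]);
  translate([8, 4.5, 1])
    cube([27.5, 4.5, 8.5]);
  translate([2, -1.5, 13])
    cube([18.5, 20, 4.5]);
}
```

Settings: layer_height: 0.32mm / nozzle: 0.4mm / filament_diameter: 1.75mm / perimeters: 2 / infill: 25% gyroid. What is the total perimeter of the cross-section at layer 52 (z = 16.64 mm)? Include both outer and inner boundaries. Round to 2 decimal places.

59.00 mm

At z = 16.64 mm: the 6.5×23 cube contributes its full rectangle (perimeter 59.00 mm); the cube at (8, 4.5) does not reach this height (z outside [1, 9.5]); the cube at (2, -1.5) is present — its section is the full 18.5×20 rectangle (perimeter 77.00 mm); After the difference (first − rest): starting from the 6.5×23 cube, the 18.5×20 cube at (2, -1.5) partially overlaps it — only the 83.25 mm² overlap (of its 370.00 mm²) is removed, clipping the outline — boundary = 59.00 mm. Overall, the cross-section is a single solid region. Total boundary length (outer) = 59.00 mm.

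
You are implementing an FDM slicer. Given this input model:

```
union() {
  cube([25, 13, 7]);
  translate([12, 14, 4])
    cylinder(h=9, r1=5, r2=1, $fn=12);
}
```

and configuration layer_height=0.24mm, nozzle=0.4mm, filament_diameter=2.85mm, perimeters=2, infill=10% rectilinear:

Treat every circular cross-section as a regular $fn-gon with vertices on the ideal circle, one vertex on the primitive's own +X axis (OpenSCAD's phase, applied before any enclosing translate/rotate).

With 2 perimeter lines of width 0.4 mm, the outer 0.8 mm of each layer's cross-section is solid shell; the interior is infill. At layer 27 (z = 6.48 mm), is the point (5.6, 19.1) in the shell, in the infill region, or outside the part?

At z = 6.48 mm: the 25×13 cube contributes its full rectangle; the cone at (12, 14): at t=0.276 of its height the radius interpolates to r₁+(r₂−r₁)t = 3.898, giving a regular 12-gon of that circumradius; Taking the union: the regions partially overlap (shared area 15.26 mm²), so overlapping operands fuse into one piece — 1 connected region. Overall, the cross-section is a single solid region. The nearest boundary edge runs (8.62, 15.95)→(10.05, 17.38); distance from the point to it = 4.37 mm. The point is not inside any of the regions above, so it lies outside the cross-section (4.37 mm from the nearest boundary).

outside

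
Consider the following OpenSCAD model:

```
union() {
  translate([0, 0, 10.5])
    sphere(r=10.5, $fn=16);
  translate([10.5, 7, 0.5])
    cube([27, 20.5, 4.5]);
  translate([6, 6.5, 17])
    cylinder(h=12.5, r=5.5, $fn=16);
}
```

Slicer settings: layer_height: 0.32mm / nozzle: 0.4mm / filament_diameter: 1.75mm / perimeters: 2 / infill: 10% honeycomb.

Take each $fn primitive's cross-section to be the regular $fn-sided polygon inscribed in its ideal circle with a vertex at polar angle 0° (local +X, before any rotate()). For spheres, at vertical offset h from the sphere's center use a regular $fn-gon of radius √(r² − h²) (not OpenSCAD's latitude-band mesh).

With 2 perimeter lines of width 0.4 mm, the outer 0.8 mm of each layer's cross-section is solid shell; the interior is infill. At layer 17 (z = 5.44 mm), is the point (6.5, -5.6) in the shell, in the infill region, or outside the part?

shell

At z = 5.44 mm: the sphere: section is a regular 16-gon, circumradius = √(r²−h²) = √(10.5²−5.06²) = 9.200; the cube at (10.5, 7) is absent (z outside [0.5, 5]); the cylinder at (6, 6.5) does not reach this height (z outside [17, 29.5]); Merging all regions: only the r=10.5 sphere is present, so the union is just that shape — 1 connected region. Overall, the cross-section is a single solid region. The nearest boundary edge runs (6.51, -6.51)→(8.50, -3.52); distance from the point to it = 0.51 mm. The point is inside the cross-section, 0.51 mm from the nearest boundary — within the 0.8 mm shell band (2 × 0.4).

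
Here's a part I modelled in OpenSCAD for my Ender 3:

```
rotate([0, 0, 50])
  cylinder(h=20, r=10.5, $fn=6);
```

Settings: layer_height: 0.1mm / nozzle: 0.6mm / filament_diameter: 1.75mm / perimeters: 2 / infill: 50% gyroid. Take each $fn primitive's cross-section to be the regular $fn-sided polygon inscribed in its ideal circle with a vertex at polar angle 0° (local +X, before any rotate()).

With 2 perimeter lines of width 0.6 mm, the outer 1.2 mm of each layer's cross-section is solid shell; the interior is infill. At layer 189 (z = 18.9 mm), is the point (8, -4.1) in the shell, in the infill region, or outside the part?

At z = 18.9 mm: the r=10.5 cylinder contributes a regular 6-gon of circumradius 10.5; (whole slice rotated 50° about Z — lengths, areas and connectivity unchanged). Overall, the cross-section is a single solid region. Undo the 50° rotation: the query point maps to (2.002, -8.764) in the un-rotated model frame. The nearest boundary edge runs (-5.25, -9.09)→(5.25, -9.09); distance from the point to it = 0.33 mm. The point is inside the cross-section, 0.33 mm from the nearest boundary — within the 1.2 mm shell band (2 × 0.6).

shell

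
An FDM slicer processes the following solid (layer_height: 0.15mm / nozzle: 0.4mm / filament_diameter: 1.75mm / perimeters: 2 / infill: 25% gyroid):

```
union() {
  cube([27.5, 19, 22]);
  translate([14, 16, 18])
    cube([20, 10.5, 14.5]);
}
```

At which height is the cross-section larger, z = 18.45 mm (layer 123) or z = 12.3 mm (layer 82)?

Layer 123 (z = 18.45): the cube (footprint 27.5×19) is included at this height (area 522.50 mm²); the cube at (14, 16) is present — its section is the full 20×10.5 rectangle (area 210.00 mm²); Merging all regions: the regions partially overlap — summed areas 732.50 mm² minus the doubly-counted overlap 40.50 mm² gives 692.00 mm² — area = 692.00 mm². So its area = 692.00 mm². Layer 82 (z = 12.3): the cube (footprint 27.5×19) is included at this height (area 522.50 mm²); the cube at (14, 16) does not reach this height (z outside [18, 32.5]); Taking the union: only the 27.5×19 cube is present, so the union is just that shape — area = 522.50 mm². So its area = 522.50 mm². Layer 123 is larger (692.00 vs 522.50 mm²).

layer 123 (z = 18.45 mm)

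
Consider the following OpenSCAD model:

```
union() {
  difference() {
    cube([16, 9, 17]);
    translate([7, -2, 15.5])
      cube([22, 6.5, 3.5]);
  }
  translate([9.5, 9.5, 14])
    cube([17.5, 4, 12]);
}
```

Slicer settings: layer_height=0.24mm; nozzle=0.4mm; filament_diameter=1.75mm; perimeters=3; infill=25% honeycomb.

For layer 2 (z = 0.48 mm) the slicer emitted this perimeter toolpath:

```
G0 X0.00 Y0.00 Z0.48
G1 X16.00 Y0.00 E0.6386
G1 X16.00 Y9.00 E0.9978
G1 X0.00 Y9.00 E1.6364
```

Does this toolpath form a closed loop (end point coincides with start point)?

no

Start point (G0): (0.00, 0.00). End point (last G1): the path does not return to the start — open.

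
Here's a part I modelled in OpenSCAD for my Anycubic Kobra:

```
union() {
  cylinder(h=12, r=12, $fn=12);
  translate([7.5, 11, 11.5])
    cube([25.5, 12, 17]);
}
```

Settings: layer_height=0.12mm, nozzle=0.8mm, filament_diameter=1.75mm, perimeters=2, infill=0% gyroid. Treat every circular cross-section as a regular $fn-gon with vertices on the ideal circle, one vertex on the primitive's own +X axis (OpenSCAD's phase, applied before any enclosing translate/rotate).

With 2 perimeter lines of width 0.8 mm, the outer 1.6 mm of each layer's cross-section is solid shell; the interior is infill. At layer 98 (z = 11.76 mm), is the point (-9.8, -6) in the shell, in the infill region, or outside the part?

At z = 11.76 mm: the r=12 cylinder contributes a regular 12-gon of circumradius 12; the cube at (7.5, 11) (footprint 25.5×12) is included at this height; Merging all regions: the 2 present regions are separate (no shared area or edge), so areas and boundary lengths simply add and each stays a separate island — 2 connected regions. Overall, the cross-section has 2 separate islands. The nearest boundary edge runs (-6.00, -10.39)→(-10.39, -6.00); distance from the point to it = 0.42 mm. (Shell/infill is judged within the island containing the point — the largest one.) The point is inside the cross-section, 0.42 mm from the nearest boundary — within the 1.6 mm shell band (2 × 0.8).

shell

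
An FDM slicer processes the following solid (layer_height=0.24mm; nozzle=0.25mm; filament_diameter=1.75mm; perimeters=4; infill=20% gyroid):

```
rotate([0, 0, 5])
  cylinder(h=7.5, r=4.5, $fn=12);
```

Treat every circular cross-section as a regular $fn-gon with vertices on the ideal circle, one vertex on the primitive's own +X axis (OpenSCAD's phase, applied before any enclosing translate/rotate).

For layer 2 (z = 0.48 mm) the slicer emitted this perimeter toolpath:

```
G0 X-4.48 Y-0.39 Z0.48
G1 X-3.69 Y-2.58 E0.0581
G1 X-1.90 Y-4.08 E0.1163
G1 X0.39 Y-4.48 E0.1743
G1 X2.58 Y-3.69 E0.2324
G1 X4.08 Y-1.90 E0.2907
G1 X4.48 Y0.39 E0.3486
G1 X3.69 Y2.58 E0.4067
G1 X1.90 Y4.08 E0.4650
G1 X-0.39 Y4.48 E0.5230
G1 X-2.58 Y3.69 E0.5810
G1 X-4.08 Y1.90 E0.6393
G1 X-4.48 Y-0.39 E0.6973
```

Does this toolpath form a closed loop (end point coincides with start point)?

Start point (G0): (-4.48, -0.39). End point (last G1): the path returns to the start — closed.

yes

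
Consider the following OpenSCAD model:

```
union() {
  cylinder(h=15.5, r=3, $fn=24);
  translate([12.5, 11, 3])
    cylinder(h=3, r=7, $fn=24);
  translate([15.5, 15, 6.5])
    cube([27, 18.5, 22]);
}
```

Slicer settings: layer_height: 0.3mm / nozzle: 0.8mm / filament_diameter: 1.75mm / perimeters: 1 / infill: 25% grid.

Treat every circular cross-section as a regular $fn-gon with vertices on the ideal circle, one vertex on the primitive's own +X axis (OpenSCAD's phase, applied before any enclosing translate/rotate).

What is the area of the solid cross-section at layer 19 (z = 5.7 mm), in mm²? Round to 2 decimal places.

180.14 mm²

At z = 5.7 mm: the r=3 cylinder contributes a regular 24-gon of circumradius 3 (area = (24/2)·3.000²·sin(360°/24) = 27.95 mm²); the cylinder at (12.5, 11): section is a regular 24-gon, circumradius r=7 (area = (24/2)·7.000²·sin(360°/24) = 152.19 mm²); the cube at (15.5, 15) is not intersected at this z (z outside [6.5, 28.5]); Taking the union: the 2 present regions are separate (no shared area or edge), so areas and boundary lengths simply add and each stays a separate island — area = 180.14 mm². Overall, the cross-section has 2 separate islands. Net area = 180.14 mm².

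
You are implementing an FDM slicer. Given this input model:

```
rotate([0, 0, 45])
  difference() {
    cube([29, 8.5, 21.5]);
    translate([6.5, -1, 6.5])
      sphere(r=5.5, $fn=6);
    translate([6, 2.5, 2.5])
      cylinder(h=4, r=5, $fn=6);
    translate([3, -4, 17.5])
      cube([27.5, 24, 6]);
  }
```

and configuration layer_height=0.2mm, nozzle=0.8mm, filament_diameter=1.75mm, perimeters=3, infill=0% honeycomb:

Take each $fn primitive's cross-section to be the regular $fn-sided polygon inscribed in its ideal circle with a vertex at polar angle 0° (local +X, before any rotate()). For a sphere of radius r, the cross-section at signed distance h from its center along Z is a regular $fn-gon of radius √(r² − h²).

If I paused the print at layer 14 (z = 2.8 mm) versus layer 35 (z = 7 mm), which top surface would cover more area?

Layer 14 (z = 2.8): the 29×8.5 cube contributes its full rectangle (area 246.50 mm²); the r=5.5 sphere at (6.5, -1) slices to a regular 6-gon of circumradius 4.069 (√(r²−h²) with h=3.7 from center) (area = (6/2)·4.069²·sin(360°/6) = 43.02 mm²); the r=5 cylinder at (6, 2.5) contributes a regular 6-gon of circumradius 5 (area = (6/2)·5.000²·sin(360°/6) = 64.95 mm²); the cube at (3, -4) does not reach this height (z outside [17.5, 23.5]); Taking the first minus the rest: starting from the 29×8.5 cube (246.50 mm²), the r=5.5 sphere at (6.5, -1) partially overlaps it — only the 13.95 mm² overlap (of its 43.02 mm²) is removed, clipping the outline; the r=5 cylinder at (6, 2.5) partially overlaps it — only the 40.00 mm² overlap (of its 64.95 mm²) is removed, clipping the outline — area = 192.55 mm²; (whole slice rotated 45° about Z — lengths, areas and connectivity unchanged). So its area = 192.55 mm². Layer 35 (z = 7): the 29×8.5 cube contributes its full rectangle (area 246.50 mm²); the sphere at (6.5, -1): section is a regular 6-gon, circumradius = √(r²−h²) = √(5.5²−0.5²) = 5.477 (area = (6/2)·5.477²·sin(360°/6) = 77.94 mm²); the cylinder at (6, 2.5) does not reach this height (z outside [2.5, 6.5]); the cube at (3, -4) does not reach this height (z outside [17.5, 23.5]); Subtracting the remaining from the first: starting from the 29×8.5 cube (246.50 mm²), the r=5.5 sphere at (6.5, -1) partially overlaps it — only the 28.59 mm² overlap (of its 77.94 mm²) is removed, clipping the outline — area = 217.91 mm²; (rotated 45° about Z; rotation is an isometry so areas/perimeters/island counts are preserved). So its area = 217.91 mm². Layer 35 is larger (217.91 vs 192.55 mm²).

layer 35 (z = 7 mm)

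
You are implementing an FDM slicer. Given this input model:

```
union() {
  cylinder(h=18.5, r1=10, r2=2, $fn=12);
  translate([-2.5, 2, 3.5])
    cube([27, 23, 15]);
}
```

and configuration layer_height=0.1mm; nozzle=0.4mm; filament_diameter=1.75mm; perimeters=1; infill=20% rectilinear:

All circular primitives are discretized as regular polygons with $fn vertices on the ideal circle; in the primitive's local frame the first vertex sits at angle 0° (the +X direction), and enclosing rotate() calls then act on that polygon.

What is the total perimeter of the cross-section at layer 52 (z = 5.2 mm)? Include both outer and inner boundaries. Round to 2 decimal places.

120.80 mm

At z = 5.2 mm: the cone (r1=10→r2=2) has section circumradius 7.751 here — a regular 12-gon (perimeter = 2·12·7.751·sin(180°/12) = 48.15 mm); the 27×23 cube at (-2.5, 2) contributes its full rectangle (perimeter 100.00 mm); Combining (union): the regions partially overlap (shared area 43.64 mm²), so the edge portions inside another operand are dropped and the merged outline is re-measured after clipping — boundary = 120.80 mm. Overall, the cross-section is a single solid region. Total boundary length (outer) = 120.80 mm.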